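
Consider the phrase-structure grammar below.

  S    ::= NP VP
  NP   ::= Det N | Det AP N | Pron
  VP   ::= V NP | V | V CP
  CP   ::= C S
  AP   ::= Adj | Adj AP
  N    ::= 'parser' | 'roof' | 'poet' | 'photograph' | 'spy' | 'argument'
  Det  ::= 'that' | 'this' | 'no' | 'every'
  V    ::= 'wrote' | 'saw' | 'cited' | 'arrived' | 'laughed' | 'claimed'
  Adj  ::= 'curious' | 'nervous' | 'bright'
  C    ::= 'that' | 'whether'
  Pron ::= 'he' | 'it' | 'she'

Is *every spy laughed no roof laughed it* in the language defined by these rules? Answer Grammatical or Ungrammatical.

For S → NP VP, the only prefix that parses as NP is 'every spy', but the remainder 'laughed no roof laughed it' is not a VP under these rules.

Ungrammatical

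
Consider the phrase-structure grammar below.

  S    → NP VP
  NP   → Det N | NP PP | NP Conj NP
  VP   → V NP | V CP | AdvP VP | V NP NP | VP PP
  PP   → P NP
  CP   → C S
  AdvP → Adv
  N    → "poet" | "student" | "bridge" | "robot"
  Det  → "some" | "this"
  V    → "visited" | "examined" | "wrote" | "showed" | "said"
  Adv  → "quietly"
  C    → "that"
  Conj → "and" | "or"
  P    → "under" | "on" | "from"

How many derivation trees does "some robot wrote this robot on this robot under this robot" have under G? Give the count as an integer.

5

Two of the 5 distinct bracketings:
[S [NP [Det some] [N robot]] [VP [V wrote] [NP [NP [Det this] [N robot]] [PP [P on] [NP [NP [Det this] [N robot]] [PP [P under] [NP [Det this] [N robot]]]]]]]]
[S [NP [Det some] [N robot]] [VP [V wrote] [NP [NP [NP [Det this] [N robot]] [PP [P on] [NP [Det this] [N robot]]]] [PP [P under] [NP [Det this] [N robot]]]]]]
The trees differ in how a recursive rule is bracketed over the same span.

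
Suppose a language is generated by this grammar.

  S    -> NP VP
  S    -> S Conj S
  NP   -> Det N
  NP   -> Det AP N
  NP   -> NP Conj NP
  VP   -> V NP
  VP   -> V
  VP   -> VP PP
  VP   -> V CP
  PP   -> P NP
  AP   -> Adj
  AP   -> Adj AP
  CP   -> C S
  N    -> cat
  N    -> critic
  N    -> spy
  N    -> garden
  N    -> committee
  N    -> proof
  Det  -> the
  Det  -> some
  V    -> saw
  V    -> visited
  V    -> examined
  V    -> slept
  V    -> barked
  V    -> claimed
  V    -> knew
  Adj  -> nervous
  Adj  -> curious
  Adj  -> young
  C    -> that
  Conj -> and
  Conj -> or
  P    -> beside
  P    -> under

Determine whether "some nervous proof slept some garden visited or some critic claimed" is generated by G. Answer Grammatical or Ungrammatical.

For S → NP VP, the only prefix that parses as NP is 'some nervous proof', but the remainder 'slept some garden visited or some critic claimed' is not a VP under these rules. The alternative S rule S → S Conj S likewise has no satisfying split.

Ungrammatical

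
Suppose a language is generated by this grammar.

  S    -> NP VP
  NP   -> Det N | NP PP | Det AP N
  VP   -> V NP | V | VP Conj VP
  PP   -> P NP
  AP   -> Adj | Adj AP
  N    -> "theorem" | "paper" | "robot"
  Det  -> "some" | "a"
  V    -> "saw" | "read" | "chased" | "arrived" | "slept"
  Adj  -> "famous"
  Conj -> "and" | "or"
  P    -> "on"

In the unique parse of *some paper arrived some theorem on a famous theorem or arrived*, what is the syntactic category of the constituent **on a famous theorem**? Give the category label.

S
  NP
    Det: some
    N: paper
  VP
    VP
      V: arrived
      NP
        NP
          Det: some
          N: theorem
        PP
          P: on
          NP
            Det: a
            AP
              Adj: famous
            N: theorem
    Conj: or
    VP
      V: arrived
The span 'on a famous theorem' is the PP node built by PP → P NP.

PP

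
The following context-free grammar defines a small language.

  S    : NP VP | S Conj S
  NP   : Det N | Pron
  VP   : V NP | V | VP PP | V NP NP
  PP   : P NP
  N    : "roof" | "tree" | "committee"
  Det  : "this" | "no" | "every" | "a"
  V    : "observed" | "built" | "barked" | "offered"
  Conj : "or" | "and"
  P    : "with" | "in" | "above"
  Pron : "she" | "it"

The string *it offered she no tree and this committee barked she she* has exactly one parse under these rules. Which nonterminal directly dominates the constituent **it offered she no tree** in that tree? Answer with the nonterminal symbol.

[S [S [NP [Pron it]] [VP [V offered] [NP [Pron she]] [NP [Det no] [N tree]]]] [Conj and] [S [NP [Det this] [N committee]] [VP [V barked] [NP [Pron she]] [NP [Pron she]]]]]
The span 'it offered she no tree' is the S node built by S → NP VP.
Its mother is the S built by S → S Conj S.

S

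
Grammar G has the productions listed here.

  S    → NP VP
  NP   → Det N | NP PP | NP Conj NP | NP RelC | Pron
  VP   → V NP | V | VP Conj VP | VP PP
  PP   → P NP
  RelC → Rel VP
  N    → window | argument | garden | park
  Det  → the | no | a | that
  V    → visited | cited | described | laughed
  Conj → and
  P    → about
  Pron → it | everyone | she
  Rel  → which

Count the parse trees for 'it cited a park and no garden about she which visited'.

Two of the 6 distinct bracketings:
[S [NP [Pron it]] [VP [V cited] [NP [NP [NP [Det a] [N park]] [Conj and] [NP [Det no] [N garden]]] [PP [P about] [NP [NP [Pron she]] [RelC [Rel which] [VP [V visited]]]]]]]]
[S [NP [Pron it]] [VP [V cited] [NP [NP [Det a] [N park]] [Conj and] [NP [NP [Det no] [N garden]] [PP [P about] [NP [NP [Pron she]] [RelC [Rel which] [VP [V visited]]]]]]]]]
The trees differ in how a recursive rule is bracketed over the same span.

6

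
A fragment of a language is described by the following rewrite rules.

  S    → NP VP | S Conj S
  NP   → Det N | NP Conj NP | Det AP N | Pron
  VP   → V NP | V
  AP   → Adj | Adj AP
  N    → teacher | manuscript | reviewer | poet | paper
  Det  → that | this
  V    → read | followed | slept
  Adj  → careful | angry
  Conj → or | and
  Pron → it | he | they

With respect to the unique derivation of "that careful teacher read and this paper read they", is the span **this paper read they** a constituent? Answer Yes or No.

[S [S [NP [Det that] [AP [Adj careful]] [N teacher]] [VP [V read]]] [Conj and] [S [NP [Det this] [N paper]] [VP [V read] [NP [Pron they]]]]]
The words 'this paper read they' are exhaustively dominated by a single S node (built by S → NP VP), so they form a constituent.

Yes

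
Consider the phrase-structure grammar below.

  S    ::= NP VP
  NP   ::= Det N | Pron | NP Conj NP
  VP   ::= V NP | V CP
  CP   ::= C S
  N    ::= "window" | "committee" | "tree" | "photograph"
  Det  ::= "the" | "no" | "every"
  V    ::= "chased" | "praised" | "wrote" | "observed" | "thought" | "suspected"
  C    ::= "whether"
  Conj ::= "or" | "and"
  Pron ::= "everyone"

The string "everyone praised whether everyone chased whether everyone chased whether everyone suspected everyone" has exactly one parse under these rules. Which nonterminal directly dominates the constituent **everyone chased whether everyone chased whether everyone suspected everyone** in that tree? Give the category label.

CP

S
  NP
    Pron: everyone
  VP
    V: praised
    CP
      C: whether
      S
        NP
          Pron: everyone
        VP
          V: chased
          CP
            C: whether
            S
              NP
                Pron: everyone
              VP
                V: chased
                CP
                  C: whether
                  S
                    NP
                      Pron: everyone
                    VP
                      V: suspected
                      NP
                        Pron: everyone
The span 'everyone chased whether everyone chased whether everyone suspected everyone' is the S node built by S → NP VP.
Its mother is the CP built by CP → C S.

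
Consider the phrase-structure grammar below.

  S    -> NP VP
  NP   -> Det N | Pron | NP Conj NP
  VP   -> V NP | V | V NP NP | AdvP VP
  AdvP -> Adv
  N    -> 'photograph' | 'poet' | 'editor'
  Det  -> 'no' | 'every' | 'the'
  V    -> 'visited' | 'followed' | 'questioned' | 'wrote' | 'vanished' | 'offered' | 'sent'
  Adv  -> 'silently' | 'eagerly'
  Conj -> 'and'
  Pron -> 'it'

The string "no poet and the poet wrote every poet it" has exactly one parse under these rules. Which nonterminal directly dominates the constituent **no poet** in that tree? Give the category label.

NP

[S [NP [NP [Det no] [N poet]] [Conj and] [NP [Det the] [N poet]]] [VP [V wrote] [NP [Det every] [N poet]] [NP [Pron it]]]]
The span 'no poet' is the NP node built by NP → Det N.
Its mother is the NP built by NP → NP Conj NP.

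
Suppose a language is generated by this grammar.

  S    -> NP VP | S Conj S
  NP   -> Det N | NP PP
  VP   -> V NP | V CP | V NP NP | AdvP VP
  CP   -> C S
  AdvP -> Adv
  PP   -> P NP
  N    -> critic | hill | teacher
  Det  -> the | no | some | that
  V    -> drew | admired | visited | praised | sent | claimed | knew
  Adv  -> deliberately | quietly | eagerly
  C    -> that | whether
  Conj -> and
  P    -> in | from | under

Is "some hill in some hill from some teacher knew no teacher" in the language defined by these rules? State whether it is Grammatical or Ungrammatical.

Grammatical

S
  NP
    NP
      Det: some
      N: hill
    PP
      P: in
      NP
        NP
          Det: some
          N: hill
        PP
          P: from
          NP
            Det: some
            N: teacher
  VP
    V: knew
    NP
      Det: no
      N: teacher
The bracketing above is licensed at every node by one of the given productions, with S at the root.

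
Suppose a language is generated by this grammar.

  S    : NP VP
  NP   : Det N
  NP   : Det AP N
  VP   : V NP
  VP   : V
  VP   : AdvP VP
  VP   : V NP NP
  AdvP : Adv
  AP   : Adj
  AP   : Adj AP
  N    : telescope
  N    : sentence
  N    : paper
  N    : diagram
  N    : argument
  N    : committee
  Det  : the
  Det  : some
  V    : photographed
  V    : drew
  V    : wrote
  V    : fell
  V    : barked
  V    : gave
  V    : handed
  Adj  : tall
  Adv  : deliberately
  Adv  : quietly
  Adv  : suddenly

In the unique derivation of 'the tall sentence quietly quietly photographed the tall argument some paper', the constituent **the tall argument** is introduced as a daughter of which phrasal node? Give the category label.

[S [NP [Det the] [AP [Adj tall]] [N sentence]] [VP [AdvP [Adv quietly]] [VP [AdvP [Adv quietly]] [VP [V photographed] [NP [Det the] [AP [Adj tall]] [N argument]] [NP [Det some] [N paper]]]]]]
The span 'the tall argument' is the NP node built by NP → Det AP N.
Its mother is the VP built by VP → V NP NP.

VP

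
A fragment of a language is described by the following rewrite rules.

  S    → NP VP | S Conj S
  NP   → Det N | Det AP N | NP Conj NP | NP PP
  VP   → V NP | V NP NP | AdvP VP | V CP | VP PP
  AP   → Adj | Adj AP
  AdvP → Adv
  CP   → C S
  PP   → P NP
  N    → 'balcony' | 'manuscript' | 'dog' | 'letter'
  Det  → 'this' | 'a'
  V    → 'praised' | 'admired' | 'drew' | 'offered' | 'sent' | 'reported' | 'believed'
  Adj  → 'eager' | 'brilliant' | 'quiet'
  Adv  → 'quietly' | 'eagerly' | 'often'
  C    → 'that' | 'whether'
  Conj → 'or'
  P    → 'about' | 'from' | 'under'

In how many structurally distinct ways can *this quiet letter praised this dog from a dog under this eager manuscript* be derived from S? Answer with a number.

5

Two of the 5 distinct bracketings:
[S [NP [Det this] [AP [Adj quiet]] [N letter]] [VP [V praised] [NP [NP [Det this] [N dog]] [PP [P from] [NP [NP [Det a] [N dog]] [PP [P under] [NP [Det this] [AP [Adj eager]] [N manuscript]]]]]]]]
[S [NP [Det this] [AP [Adj quiet]] [N letter]] [VP [V praised] [NP [NP [NP [Det this] [N dog]] [PP [P from] [NP [Det a] [N dog]]]] [PP [P under] [NP [Det this] [AP [Adj eager]] [N manuscript]]]]]]
The trees differ in how a recursive rule is bracketed over the same span.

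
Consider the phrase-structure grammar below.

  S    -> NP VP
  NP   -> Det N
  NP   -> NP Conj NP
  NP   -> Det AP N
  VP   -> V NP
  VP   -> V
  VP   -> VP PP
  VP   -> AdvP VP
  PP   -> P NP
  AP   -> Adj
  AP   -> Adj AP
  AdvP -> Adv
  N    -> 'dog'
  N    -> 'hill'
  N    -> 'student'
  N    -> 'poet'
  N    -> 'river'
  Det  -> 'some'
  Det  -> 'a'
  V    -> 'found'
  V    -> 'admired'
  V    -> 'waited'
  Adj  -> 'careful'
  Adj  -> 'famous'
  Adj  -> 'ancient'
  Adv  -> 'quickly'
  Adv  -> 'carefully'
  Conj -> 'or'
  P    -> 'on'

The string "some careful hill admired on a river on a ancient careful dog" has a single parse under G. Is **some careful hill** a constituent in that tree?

[S [NP [Det some] [AP [Adj careful]] [N hill]] [VP [VP [VP [V admired]] [PP [P on] [NP [Det a] [N river]]]] [PP [P on] [NP [Det a] [AP [Adj ancient] [AP [Adj careful]]] [N dog]]]]]
The words 'some careful hill' are exhaustively dominated by a single NP node (built by NP → Det AP N), so they form a constituent.

Yes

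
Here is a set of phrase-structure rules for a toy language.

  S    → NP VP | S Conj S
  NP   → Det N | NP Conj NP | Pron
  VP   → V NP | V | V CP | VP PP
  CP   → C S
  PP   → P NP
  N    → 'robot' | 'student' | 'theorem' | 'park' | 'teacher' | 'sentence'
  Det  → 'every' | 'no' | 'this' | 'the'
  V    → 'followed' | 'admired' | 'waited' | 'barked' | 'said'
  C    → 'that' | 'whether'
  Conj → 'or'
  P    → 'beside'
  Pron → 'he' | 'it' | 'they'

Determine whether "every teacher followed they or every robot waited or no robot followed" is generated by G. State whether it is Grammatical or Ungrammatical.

Grammatical

[S [S [NP [Det every] [N teacher]] [VP [V followed] [NP [Pron they]]]] [Conj or] [S [S [NP [Det every] [N robot]] [VP [V waited]]] [Conj or] [S [NP [Det no] [N robot]] [VP [V followed]]]]]
The bracketing above is licensed at every node by one of the given productions, with S at the root.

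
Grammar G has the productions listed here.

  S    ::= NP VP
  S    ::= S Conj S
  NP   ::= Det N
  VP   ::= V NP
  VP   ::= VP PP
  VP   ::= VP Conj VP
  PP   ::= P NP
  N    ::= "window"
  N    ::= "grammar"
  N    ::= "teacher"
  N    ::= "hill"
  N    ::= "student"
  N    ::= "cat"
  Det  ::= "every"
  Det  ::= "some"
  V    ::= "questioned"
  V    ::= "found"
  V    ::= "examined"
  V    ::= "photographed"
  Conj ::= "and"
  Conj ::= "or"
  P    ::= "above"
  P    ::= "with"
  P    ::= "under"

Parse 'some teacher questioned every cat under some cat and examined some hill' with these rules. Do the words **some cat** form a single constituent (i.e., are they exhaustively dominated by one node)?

[S [NP [Det some] [N teacher]] [VP [VP [VP [V questioned] [NP [Det every] [N cat]]] [PP [P under] [NP [Det some] [N cat]]]] [Conj and] [VP [V examined] [NP [Det some] [N hill]]]]]
The words 'some cat' are exhaustively dominated by a single NP node (built by NP → Det N), so they form a constituent.

Yes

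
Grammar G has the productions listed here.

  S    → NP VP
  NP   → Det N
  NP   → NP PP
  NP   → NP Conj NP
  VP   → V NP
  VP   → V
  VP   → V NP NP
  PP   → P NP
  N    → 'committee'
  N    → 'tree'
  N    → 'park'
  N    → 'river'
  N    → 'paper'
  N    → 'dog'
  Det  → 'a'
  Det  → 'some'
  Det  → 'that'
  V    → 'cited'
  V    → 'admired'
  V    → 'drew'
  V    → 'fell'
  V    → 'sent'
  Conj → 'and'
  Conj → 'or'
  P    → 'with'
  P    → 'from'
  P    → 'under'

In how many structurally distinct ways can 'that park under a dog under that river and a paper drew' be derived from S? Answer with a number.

5

Two of the 5 distinct bracketings:
[S [NP [NP [Det that] [N park]] [PP [P under] [NP [NP [Det a] [N dog]] [PP [P under] [NP [NP [Det that] [N river]] [Conj and] [NP [Det a] [N paper]]]]]]] [VP [V drew]]]
[S [NP [NP [Det that] [N park]] [PP [P under] [NP [NP [NP [Det a] [N dog]] [PP [P under] [NP [Det that] [N river]]]] [Conj and] [NP [Det a] [N paper]]]]] [VP [V drew]]]
The trees differ in how a recursive rule is bracketed over the same span.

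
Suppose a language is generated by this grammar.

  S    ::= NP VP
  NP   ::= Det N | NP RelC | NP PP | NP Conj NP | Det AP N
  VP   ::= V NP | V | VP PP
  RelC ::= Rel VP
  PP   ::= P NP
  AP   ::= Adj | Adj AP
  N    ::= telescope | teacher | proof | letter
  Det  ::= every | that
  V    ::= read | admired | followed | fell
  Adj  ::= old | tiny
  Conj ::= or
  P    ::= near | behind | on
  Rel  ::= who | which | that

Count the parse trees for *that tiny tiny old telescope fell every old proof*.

1

[S [NP [Det that] [AP [Adj tiny] [AP [Adj tiny] [AP [Adj old]]]] [N telescope]] [VP [V fell] [NP [Det every] [AP [Adj old]] [N proof]]]]
No rule offers an alternative attachment or grouping for any span, so this is the only derivation.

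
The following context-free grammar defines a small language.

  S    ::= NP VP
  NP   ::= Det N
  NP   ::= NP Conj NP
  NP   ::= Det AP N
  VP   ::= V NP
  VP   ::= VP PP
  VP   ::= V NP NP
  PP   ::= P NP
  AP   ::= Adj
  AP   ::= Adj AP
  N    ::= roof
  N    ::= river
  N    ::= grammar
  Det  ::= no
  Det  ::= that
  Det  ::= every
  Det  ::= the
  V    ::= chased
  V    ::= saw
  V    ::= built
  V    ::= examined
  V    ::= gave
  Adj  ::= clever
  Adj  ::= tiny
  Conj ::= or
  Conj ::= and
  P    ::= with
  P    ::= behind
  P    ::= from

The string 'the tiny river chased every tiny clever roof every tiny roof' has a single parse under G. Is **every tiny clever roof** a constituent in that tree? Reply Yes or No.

[S [NP [Det the] [AP [Adj tiny]] [N river]] [VP [V chased] [NP [Det every] [AP [Adj tiny] [AP [Adj clever]]] [N roof]] [NP [Det every] [AP [Adj tiny]] [N roof]]]]
The words 'every tiny clever roof' are exhaustively dominated by a single NP node (built by NP → Det AP N), so they form a constituent.

Yes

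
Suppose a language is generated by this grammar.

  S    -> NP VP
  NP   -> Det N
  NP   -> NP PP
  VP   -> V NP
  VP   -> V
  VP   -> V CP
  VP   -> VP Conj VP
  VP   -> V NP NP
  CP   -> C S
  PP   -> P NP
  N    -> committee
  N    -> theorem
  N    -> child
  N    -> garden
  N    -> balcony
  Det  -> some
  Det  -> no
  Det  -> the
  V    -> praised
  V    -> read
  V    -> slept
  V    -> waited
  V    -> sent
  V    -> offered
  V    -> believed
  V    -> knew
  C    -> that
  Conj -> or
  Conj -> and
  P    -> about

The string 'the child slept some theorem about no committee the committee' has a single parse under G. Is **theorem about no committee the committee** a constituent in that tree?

No

[S [NP [Det the] [N child]] [VP [V slept] [NP [NP [Det some] [N theorem]] [PP [P about] [NP [Det no] [N committee]]]] [NP [Det the] [N committee]]]]
The smallest constituent containing 'theorem about no committee the committee' is the VP spanning 'slept some theorem about no committee the committee'; no single node in the tree dominates exactly the given words.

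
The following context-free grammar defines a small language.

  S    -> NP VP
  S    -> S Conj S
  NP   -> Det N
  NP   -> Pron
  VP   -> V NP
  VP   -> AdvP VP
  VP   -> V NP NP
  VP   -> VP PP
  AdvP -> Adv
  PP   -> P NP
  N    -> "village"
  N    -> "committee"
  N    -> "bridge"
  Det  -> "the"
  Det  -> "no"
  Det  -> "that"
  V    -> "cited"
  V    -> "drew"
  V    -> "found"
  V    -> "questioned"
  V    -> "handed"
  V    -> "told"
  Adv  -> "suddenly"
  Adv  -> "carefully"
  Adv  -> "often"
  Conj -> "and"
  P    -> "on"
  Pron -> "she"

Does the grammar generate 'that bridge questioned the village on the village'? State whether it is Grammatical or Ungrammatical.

[S [NP [Det that] [N bridge]] [VP [VP [V questioned] [NP [Det the] [N village]]] [PP [P on] [NP [Det the] [N village]]]]]
Each bracket corresponds to one application of a listed rule, so the string is derivable from S.

Grammatical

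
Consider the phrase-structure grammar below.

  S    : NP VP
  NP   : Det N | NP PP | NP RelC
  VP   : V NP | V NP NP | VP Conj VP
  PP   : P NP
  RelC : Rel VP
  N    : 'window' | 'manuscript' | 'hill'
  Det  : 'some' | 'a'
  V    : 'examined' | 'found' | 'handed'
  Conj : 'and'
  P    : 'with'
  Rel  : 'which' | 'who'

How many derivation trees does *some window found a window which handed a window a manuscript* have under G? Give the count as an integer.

2

The two bracketings:
[S [NP [Det some] [N window]] [VP [V found] [NP [NP [Det a] [N window]] [RelC [Rel which] [VP [V handed] [NP [Det a] [N window]] [NP [Det a] [N manuscript]]]]]]]
[S [NP [Det some] [N window]] [VP [V found] [NP [NP [Det a] [N window]] [RelC [Rel which] [VP [V handed] [NP [Det a] [N window]]]]] [NP [Det a] [N manuscript]]]]
The trees differ in how a recursive rule is bracketed over the same span.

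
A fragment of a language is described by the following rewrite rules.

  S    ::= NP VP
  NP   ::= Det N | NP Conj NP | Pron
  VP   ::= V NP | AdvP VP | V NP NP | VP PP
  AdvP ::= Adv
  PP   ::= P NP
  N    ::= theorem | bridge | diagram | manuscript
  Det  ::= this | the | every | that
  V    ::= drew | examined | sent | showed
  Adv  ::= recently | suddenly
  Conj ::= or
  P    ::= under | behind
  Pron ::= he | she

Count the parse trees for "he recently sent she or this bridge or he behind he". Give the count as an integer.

4

Two of the 4 distinct bracketings:
[S [NP [Pron he]] [VP [AdvP [Adv recently]] [VP [VP [V sent] [NP [NP [Pron she]] [Conj or] [NP [NP [Det this] [N bridge]] [Conj or] [NP [Pron he]]]]] [PP [P behind] [NP [Pron he]]]]]]
[S [NP [Pron he]] [VP [AdvP [Adv recently]] [VP [VP [V sent] [NP [NP [NP [Pron she]] [Conj or] [NP [Det this] [N bridge]]] [Conj or] [NP [Pron he]]]] [PP [P behind] [NP [Pron he]]]]]]
The trees differ in how a recursive rule is bracketed over the same span.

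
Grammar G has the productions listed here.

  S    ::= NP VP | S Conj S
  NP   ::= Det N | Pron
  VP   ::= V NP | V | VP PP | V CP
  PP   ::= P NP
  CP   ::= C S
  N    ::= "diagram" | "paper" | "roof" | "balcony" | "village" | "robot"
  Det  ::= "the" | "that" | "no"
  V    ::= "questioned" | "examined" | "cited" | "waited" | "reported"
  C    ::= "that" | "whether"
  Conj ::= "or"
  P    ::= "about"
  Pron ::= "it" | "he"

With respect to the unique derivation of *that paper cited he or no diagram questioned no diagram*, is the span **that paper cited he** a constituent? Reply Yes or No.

Yes

[S [S [NP [Det that] [N paper]] [VP [V cited] [NP [Pron he]]]] [Conj or] [S [NP [Det no] [N diagram]] [VP [V questioned] [NP [Det no] [N diagram]]]]]
The words 'that paper cited he' are exhaustively dominated by a single S node (built by S → NP VP), so they form a constituent.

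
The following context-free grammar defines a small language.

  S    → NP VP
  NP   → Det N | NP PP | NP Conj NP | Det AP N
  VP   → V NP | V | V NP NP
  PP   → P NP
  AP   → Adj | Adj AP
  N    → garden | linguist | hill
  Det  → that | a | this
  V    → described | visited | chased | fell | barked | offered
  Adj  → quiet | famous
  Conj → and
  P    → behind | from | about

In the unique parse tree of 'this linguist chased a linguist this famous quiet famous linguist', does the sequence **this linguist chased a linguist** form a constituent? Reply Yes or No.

No

[S [NP [Det this] [N linguist]] [VP [V chased] [NP [Det a] [N linguist]] [NP [Det this] [AP [Adj famous] [AP [Adj quiet] [AP [Adj famous]]]] [N linguist]]]]
The smallest constituent containing 'this linguist chased a linguist' is the S spanning 'this linguist chased a linguist this famous quiet famous linguist'; no single node in the tree dominates exactly the given words.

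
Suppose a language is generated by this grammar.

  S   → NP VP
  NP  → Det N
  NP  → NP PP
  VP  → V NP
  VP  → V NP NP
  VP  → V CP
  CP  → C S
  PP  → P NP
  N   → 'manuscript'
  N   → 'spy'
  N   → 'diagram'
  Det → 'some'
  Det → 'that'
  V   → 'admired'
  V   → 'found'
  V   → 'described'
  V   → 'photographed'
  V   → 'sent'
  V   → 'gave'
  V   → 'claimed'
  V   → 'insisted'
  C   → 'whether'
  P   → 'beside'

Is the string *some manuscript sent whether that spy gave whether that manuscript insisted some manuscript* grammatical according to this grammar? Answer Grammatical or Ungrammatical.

S
  NP
    Det: some
    N: manuscript
  VP
    V: sent
    CP
      C: whether
      S
        NP
          Det: that
          N: spy
        VP
          V: gave
          CP
            C: whether
            S
              NP
                Det: that
                N: manuscript
              VP
                V: insisted
                NP
                  Det: some
                  N: manuscript
The bracketing above is licensed at every node by one of the given productions, with S at the root.

Grammatical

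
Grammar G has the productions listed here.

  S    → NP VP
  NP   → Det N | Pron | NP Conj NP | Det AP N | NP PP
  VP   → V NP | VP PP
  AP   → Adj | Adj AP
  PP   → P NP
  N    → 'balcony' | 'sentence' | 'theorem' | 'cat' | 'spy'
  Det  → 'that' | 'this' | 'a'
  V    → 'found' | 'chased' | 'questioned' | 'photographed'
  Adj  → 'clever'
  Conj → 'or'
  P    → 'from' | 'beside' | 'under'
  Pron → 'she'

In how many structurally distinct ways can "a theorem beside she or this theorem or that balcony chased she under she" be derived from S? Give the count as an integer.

10

Two of the 10 distinct bracketings:
[S [NP [NP [NP [Det a] [N theorem]] [PP [P beside] [NP [Pron she]]]] [Conj or] [NP [NP [Det this] [N theorem]] [Conj or] [NP [Det that] [N balcony]]]] [VP [V chased] [NP [NP [Pron she]] [PP [P under] [NP [Pron she]]]]]]
[S [NP [NP [NP [Det a] [N theorem]] [PP [P beside] [NP [Pron she]]]] [Conj or] [NP [NP [Det this] [N theorem]] [Conj or] [NP [Det that] [N balcony]]]] [VP [VP [V chased] [NP [Pron she]]] [PP [P under] [NP [Pron she]]]]]
The difference turns on whether VP → VP PP is used at the relevant span, versus an alternative expansion of VP.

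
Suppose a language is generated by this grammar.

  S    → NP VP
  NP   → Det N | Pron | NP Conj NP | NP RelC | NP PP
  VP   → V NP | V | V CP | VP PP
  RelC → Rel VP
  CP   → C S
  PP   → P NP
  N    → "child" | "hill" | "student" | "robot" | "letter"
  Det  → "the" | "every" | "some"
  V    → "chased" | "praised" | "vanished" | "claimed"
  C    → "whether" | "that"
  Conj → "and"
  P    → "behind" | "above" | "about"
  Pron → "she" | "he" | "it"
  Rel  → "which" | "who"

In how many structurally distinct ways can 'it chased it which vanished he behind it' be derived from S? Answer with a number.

Two of the 4 distinct bracketings:
[S [NP [Pron it]] [VP [V chased] [NP [NP [Pron it]] [RelC [Rel which] [VP [V vanished] [NP [NP [Pron he]] [PP [P behind] [NP [Pron it]]]]]]]]]
[S [NP [Pron it]] [VP [V chased] [NP [NP [Pron it]] [RelC [Rel which] [VP [VP [V vanished] [NP [Pron he]]] [PP [P behind] [NP [Pron it]]]]]]]]
The difference turns on whether NP → NP PP is used at the relevant span, versus an alternative expansion of NP.

4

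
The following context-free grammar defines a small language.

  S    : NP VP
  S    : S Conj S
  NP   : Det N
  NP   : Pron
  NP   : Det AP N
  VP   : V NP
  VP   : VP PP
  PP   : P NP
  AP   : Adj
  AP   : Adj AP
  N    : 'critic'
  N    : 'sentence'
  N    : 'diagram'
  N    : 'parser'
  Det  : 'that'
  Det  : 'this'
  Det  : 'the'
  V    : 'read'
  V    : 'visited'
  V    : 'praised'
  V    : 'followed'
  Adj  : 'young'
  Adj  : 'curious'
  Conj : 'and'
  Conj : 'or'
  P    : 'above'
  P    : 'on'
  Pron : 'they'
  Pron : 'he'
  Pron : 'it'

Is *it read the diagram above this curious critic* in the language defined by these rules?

Grammatical

S
  NP
    Pron: it
  VP
    VP
      V: read
      NP
        Det: the
        N: diagram
    PP
      P: above
      NP
        Det: this
        AP
          Adj: curious
        N: critic
Each bracket corresponds to one application of a listed rule, so the string is derivable from S.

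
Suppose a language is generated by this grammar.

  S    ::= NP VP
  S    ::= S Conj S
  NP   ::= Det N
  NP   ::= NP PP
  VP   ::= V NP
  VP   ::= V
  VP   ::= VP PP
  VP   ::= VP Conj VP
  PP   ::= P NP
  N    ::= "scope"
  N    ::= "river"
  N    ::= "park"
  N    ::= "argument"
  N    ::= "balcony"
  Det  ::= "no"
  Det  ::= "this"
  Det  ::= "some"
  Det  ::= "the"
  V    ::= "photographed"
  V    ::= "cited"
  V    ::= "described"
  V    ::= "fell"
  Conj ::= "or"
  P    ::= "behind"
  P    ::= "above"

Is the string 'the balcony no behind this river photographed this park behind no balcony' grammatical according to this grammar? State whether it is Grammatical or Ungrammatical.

Ungrammatical

An N word can never sit immediately before a Det word in any string this grammar generates, so the substring 'balcony no' rules out a derivation.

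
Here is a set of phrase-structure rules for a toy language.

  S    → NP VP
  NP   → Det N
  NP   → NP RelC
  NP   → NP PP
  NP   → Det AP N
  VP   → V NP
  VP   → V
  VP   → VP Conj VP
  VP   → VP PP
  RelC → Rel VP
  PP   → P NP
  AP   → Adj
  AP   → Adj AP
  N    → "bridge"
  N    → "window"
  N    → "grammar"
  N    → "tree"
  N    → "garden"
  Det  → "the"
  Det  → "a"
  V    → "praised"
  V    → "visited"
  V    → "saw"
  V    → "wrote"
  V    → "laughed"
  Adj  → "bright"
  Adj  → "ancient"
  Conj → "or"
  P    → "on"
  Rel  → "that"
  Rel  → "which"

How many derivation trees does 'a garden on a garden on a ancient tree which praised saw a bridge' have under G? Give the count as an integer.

Two of the 5 distinct bracketings:
[S [NP [NP [NP [Det a] [N garden]] [PP [P on] [NP [NP [Det a] [N garden]] [PP [P on] [NP [Det a] [AP [Adj ancient]] [N tree]]]]]] [RelC [Rel which] [VP [V praised]]]] [VP [V saw] [NP [Det a] [N bridge]]]]
[S [NP [NP [NP [NP [Det a] [N garden]] [PP [P on] [NP [Det a] [N garden]]]] [PP [P on] [NP [Det a] [AP [Adj ancient]] [N tree]]]] [RelC [Rel which] [VP [V praised]]]] [VP [V saw] [NP [Det a] [N bridge]]]]
The trees differ in how a recursive rule is bracketed over the same span.

5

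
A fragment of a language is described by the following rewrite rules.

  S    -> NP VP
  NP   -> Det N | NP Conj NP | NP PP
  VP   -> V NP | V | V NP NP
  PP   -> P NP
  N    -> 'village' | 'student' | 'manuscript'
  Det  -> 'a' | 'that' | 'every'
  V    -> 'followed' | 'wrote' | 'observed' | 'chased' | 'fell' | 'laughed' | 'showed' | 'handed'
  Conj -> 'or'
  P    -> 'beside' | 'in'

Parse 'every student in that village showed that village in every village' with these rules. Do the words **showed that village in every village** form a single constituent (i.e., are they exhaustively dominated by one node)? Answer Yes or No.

Yes

[S [NP [NP [Det every] [N student]] [PP [P in] [NP [Det that] [N village]]]] [VP [V showed] [NP [NP [Det that] [N village]] [PP [P in] [NP [Det every] [N village]]]]]]
The words 'showed that village in every village' are exhaustively dominated by a single VP node (built by VP → V NP), so they form a constituent.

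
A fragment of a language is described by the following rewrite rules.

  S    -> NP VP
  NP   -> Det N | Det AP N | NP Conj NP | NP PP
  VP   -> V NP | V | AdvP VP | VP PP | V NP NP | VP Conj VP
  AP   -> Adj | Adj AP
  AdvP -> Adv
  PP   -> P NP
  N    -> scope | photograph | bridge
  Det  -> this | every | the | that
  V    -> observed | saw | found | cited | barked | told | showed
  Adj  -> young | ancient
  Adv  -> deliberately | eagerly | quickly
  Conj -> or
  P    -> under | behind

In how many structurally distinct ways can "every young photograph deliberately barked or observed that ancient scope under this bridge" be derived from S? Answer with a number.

Two of the 7 distinct bracketings:
[S [NP [Det every] [AP [Adj young]] [N photograph]] [VP [AdvP [Adv deliberately]] [VP [VP [VP [V barked]] [Conj or] [VP [V observed] [NP [Det that] [AP [Adj ancient]] [N scope]]]] [PP [P under] [NP [Det this] [N bridge]]]]]]
[S [NP [Det every] [AP [Adj young]] [N photograph]] [VP [AdvP [Adv deliberately]] [VP [VP [V barked]] [Conj or] [VP [V observed] [NP [NP [Det that] [AP [Adj ancient]] [N scope]] [PP [P under] [NP [Det this] [N bridge]]]]]]]]
The difference turns on whether NP → NP PP is used at the relevant span, versus an alternative expansion of NP.

7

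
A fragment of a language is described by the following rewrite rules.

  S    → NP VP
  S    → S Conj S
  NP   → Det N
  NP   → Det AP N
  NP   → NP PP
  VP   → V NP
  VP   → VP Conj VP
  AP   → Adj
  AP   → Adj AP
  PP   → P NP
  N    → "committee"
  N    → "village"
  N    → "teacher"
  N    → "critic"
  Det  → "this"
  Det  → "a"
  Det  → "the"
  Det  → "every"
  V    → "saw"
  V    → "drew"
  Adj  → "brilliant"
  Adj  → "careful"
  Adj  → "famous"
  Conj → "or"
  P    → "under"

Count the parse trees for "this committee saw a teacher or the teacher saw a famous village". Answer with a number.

1

[S [S [NP [Det this] [N committee]] [VP [V saw] [NP [Det a] [N teacher]]]] [Conj or] [S [NP [Det the] [N teacher]] [VP [V saw] [NP [Det a] [AP [Adj famous]] [N village]]]]]
No rule offers an alternative attachment or grouping for any span, so this is the only derivation.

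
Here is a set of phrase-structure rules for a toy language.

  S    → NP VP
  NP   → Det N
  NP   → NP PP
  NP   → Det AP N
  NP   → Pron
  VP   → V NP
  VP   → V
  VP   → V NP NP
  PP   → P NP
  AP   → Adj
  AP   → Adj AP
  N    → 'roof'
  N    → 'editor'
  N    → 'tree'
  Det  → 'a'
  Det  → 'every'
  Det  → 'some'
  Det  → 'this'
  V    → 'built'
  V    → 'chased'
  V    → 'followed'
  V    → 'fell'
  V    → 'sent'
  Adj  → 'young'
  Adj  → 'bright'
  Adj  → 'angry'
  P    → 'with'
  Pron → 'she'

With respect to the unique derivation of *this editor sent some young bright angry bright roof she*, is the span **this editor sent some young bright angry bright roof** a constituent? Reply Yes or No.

[S [NP [Det this] [N editor]] [VP [V sent] [NP [Det some] [AP [Adj young] [AP [Adj bright] [AP [Adj angry] [AP [Adj bright]]]]] [N roof]] [NP [Pron she]]]]
The smallest constituent containing 'this editor sent some young bright angry bright roof' is the S spanning 'this editor sent some young bright angry bright roof she'; no single node in the tree dominates exactly the given words.

No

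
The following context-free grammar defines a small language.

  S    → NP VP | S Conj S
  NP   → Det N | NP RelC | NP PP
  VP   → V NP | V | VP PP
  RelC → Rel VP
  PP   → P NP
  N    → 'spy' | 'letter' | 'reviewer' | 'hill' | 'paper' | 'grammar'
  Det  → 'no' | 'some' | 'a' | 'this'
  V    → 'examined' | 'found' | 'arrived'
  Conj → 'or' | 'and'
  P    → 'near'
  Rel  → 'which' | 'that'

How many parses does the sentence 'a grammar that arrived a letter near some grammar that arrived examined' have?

7

Two of the 7 distinct bracketings:
[S [NP [NP [Det a] [N grammar]] [RelC [Rel that] [VP [V arrived] [NP [NP [NP [Det a] [N letter]] [PP [P near] [NP [Det some] [N grammar]]]] [RelC [Rel that] [VP [V arrived]]]]]]] [VP [V examined]]]
[S [NP [NP [Det a] [N grammar]] [RelC [Rel that] [VP [V arrived] [NP [NP [Det a] [N letter]] [PP [P near] [NP [NP [Det some] [N grammar]] [RelC [Rel that] [VP [V arrived]]]]]]]]] [VP [V examined]]]
The trees differ in how a recursive rule is bracketed over the same span.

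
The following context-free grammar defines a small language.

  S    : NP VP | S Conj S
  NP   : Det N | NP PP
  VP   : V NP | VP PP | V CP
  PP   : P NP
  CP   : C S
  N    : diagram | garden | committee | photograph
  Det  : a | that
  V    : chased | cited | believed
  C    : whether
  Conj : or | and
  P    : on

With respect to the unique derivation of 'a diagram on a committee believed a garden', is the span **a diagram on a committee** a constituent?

Yes

[S [NP [NP [Det a] [N diagram]] [PP [P on] [NP [Det a] [N committee]]]] [VP [V believed] [NP [Det a] [N garden]]]]
The words 'a diagram on a committee' are exhaustively dominated by a single NP node (built by NP → NP PP), so they form a constituent.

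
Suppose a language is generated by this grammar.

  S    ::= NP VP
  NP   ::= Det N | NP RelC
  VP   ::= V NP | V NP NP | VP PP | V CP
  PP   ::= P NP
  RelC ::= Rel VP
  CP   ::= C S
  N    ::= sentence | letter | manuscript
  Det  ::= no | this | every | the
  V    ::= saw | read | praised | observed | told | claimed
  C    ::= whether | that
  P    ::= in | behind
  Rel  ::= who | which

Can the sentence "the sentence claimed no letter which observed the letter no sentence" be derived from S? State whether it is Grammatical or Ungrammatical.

Grammatical

[S [NP [Det the] [N sentence]] [VP [V claimed] [NP [NP [Det no] [N letter]] [RelC [Rel which] [VP [V observed] [NP [Det the] [N letter]] [NP [Det no] [N sentence]]]]]]]
Every word is introduced by a lexical rule and the phrasal rules combine the resulting categories into a single S.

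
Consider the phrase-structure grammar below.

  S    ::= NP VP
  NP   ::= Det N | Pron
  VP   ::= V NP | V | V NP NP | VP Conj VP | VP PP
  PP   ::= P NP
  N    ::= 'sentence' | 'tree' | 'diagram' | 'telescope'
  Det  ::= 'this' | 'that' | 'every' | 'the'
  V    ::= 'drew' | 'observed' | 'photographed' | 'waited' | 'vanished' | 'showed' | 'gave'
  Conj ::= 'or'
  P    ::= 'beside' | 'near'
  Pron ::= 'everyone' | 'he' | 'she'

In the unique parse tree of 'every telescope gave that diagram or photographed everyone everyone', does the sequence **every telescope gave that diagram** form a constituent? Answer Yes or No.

[S [NP [Det every] [N telescope]] [VP [VP [V gave] [NP [Det that] [N diagram]]] [Conj or] [VP [V photographed] [NP [Pron everyone]] [NP [Pron everyone]]]]]
The smallest constituent containing 'every telescope gave that diagram' is the S spanning 'every telescope gave that diagram or photographed everyone everyone'; no single node in the tree dominates exactly the given words.

No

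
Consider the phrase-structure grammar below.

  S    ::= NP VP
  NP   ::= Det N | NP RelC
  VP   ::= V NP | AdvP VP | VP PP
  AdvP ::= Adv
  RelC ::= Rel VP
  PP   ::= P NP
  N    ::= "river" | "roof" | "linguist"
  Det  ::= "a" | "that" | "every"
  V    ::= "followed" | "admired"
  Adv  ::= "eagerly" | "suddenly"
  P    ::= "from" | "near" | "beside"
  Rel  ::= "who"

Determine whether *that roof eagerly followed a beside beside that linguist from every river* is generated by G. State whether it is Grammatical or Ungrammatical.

A Det word can never sit immediately before a P word in any string this grammar generates, so the substring 'a beside' rules out a derivation.

Ungrammatical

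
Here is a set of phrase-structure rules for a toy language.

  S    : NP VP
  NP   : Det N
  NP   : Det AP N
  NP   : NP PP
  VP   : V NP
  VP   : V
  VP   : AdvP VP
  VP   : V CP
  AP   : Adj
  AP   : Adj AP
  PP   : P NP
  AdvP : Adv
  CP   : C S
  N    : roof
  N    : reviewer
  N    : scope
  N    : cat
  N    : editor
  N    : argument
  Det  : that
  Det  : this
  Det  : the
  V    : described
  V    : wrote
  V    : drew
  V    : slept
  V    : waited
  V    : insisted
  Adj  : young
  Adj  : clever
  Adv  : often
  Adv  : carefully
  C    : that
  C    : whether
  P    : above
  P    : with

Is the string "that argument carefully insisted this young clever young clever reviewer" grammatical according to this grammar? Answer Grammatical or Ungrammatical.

Grammatical

[S [NP [Det that] [N argument]] [VP [AdvP [Adv carefully]] [VP [V insisted] [NP [Det this] [AP [Adj young] [AP [Adj clever] [AP [Adj young] [AP [Adj clever]]]]] [N reviewer]]]]]
The bracketing above is licensed at every node by one of the given productions, with S at the root.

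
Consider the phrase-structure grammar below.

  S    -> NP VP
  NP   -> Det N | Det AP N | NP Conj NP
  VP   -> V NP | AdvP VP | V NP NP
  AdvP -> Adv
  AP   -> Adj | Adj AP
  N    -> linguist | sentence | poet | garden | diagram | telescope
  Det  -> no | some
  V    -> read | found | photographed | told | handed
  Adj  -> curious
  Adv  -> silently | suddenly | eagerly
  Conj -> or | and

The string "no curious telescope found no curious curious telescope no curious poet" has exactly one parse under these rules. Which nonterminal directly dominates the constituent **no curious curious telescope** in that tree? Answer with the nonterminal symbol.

S
  NP
    Det: no
    AP
      Adj: curious
    N: telescope
  VP
    V: found
    NP
      Det: no
      AP
        Adj: curious
        AP
          Adj: curious
      N: telescope
    NP
      Det: no
      AP
        Adj: curious
      N: poet
The span 'no curious curious telescope' is the NP node built by NP → Det AP N.
Its mother is the VP built by VP → V NP NP.

VP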